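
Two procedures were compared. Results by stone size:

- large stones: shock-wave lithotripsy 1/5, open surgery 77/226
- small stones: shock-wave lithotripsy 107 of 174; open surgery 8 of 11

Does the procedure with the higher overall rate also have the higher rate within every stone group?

No

Large stones: shock-wave lithotripsy 1/5 = 20.0%, open surgery 77/226 = 34.1% → open surgery
Small stones: shock-wave lithotripsy 107/174 = 61.5%, open surgery 8/11 = 72.7% → open surgery
Overall: shock-wave lithotripsy 108/179 = 60.3%, open surgery 85/237 = 35.9% → shock-wave lithotripsy
Open surgery wins each stone group but shock-wave lithotripsy wins overall — the comparison reverses. Open surgery's cases skew toward large stones, which has a lower base rate.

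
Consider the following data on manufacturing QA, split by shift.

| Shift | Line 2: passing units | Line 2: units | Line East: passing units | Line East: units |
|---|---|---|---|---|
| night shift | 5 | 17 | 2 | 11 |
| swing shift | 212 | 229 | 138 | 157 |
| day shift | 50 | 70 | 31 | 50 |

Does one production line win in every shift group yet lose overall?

No

Night shift: Line 2 5/17 = 29.4%, Line East 2/11 = 18.2% → Line 2
Swing shift: Line 2 212/229 = 92.6%, Line East 138/157 = 87.9% → Line 2
Day shift: Line 2 50/70 = 71.4%, Line East 31/50 = 62.0% → Line 2
Overall: Line 2 267/316 = 84.5%, Line East 171/218 = 78.4% → Line 2
Line 2 wins overall and in every shift group — no reversal.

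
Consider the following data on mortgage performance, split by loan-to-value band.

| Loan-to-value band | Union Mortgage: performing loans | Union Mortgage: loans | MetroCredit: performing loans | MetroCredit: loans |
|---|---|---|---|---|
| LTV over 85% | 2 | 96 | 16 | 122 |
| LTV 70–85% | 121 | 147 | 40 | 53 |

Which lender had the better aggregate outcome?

Union Mortgage

LTV over 85%: Union Mortgage 2/96 = 2.1%, MetroCredit 16/122 = 13.1% → MetroCredit
LTV 70–85%: Union Mortgage 121/147 = 82.3%, MetroCredit 40/53 = 75.5% → Union Mortgage
Overall: Union Mortgage 123/243 = 50.6%, MetroCredit 56/175 = 32.0% → Union Mortgage
(Neither sweeps every loan-to-value group, but Union Mortgage has the higher pooled rate.)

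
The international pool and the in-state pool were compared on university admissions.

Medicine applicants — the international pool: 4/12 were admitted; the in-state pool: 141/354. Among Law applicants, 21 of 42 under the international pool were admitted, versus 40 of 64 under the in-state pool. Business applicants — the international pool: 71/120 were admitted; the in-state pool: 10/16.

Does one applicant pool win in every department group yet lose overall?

Medicine: the international pool 4/12 = 33.3%, the in-state pool 141/354 = 39.8% → the in-state pool
Law: the international pool 21/42 = 50.0%, the in-state pool 40/64 = 62.5% → the in-state pool
Business: the international pool 71/120 = 59.2%, the in-state pool 10/16 = 62.5% → the in-state pool
Overall: the international pool 96/174 = 55.2%, the in-state pool 191/434 = 44.0% → the international pool
The in-state pool wins each department group but the international pool wins overall — the comparison reverses. The in-state pool's applicants skew toward Medicine, which has a lower base rate.

Yes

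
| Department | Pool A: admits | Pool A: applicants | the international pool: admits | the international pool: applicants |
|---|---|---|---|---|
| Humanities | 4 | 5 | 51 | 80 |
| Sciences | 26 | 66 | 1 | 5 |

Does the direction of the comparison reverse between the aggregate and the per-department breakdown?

Humanities: Pool A 4/5 = 80.0%, the international pool 51/80 = 63.8% → Pool A
Sciences: Pool A 26/66 = 39.4%, the international pool 1/5 = 20.0% → Pool A
Overall: Pool A 30/71 = 42.3%, the international pool 52/85 = 61.2% → the international pool
Pool A wins each department group but the international pool wins overall — the comparison reverses. Pool A's applicants skew toward Sciences, which has a lower base rate.

Yes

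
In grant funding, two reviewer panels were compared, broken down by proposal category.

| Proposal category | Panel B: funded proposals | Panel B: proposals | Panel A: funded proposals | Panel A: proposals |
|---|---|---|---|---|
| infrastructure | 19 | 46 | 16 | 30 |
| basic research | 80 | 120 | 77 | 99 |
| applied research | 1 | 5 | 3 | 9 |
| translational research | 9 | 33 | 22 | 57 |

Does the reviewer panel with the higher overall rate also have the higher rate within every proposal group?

Infrastructure: Panel B 19/46 = 41.3%, Panel A 16/30 = 53.3% → Panel A
Basic research: Panel B 80/120 = 66.7%, Panel A 77/99 = 77.8% → Panel A
Applied research: Panel B 1/5 = 20.0%, Panel A 3/9 = 33.3% → Panel A
Translational research: Panel B 9/33 = 27.3%, Panel A 22/57 = 38.6% → Panel A
Overall: Panel B 109/204 = 53.4%, Panel A 118/195 = 60.5% → Panel A
Panel A wins overall and in every proposal group — no reversal.

Yes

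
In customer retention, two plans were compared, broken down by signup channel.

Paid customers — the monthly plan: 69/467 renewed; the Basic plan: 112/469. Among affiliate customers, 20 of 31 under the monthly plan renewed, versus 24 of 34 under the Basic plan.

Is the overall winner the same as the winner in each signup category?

Yes

Paid: the monthly plan 69/467 = 14.8%, the Basic plan 112/469 = 23.9% → the Basic plan
Affiliate: the monthly plan 20/31 = 64.5%, the Basic plan 24/34 = 70.6% → the Basic plan
Overall: the monthly plan 89/498 = 17.9%, the Basic plan 136/503 = 27.0% → the Basic plan
The Basic plan wins overall and in every signup group — no reversal.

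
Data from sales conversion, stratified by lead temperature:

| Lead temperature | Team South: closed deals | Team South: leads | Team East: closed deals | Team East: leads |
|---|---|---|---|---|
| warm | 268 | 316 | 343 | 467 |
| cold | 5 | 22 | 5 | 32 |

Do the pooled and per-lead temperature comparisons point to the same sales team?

Warm: Team South 268/316 = 84.8%, Team East 343/467 = 73.4% → Team South
Cold: Team South 5/22 = 22.7%, Team East 5/32 = 15.6% → Team South
Overall: Team South 273/338 = 80.8%, Team East 348/499 = 69.7% → Team South
Team South wins overall and in every lead group — no reversal.

Yes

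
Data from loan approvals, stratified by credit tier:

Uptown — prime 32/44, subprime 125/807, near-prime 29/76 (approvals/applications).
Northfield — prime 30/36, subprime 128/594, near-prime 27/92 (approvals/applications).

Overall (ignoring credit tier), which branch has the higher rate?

Northfield

Prime: Uptown 32/44 = 72.7%, Northfield 30/36 = 83.3% → Northfield
Subprime: Uptown 125/807 = 15.5%, Northfield 128/594 = 21.5% → Northfield
Near-prime: Uptown 29/76 = 38.2%, Northfield 27/92 = 29.3% → Uptown
Overall: Uptown 186/927 = 20.1%, Northfield 185/722 = 25.6% → Northfield
(Neither sweeps every credit group, but Northfield has the higher pooled rate.)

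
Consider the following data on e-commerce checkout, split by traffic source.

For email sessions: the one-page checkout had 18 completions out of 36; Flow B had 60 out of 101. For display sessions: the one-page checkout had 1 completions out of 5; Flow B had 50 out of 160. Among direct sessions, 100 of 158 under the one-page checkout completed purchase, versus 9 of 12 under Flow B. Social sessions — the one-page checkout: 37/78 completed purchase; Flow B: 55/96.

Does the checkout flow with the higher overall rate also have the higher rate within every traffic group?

Email: the one-page checkout 18/36 = 50.0%, Flow B 60/101 = 59.4% → Flow B
Display: the one-page checkout 1/5 = 20.0%, Flow B 50/160 = 31.2% → Flow B
Direct: the one-page checkout 100/158 = 63.3%, Flow B 9/12 = 75.0% → Flow B
Social: the one-page checkout 37/78 = 47.4%, Flow B 55/96 = 57.3% → Flow B
Overall: the one-page checkout 156/277 = 56.3%, Flow B 174/369 = 47.2% → the one-page checkout
Flow B wins each traffic group but the one-page checkout wins overall — the comparison reverses. Flow B's sessions skew toward display, which has a lower base rate.

No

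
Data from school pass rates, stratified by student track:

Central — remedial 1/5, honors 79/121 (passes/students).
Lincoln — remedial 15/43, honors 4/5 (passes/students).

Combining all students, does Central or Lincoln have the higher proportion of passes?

Central

Remedial: Central 1/5 = 20.0%, Lincoln 15/43 = 34.9% → Lincoln
Honors: Central 79/121 = 65.3%, Lincoln 4/5 = 80.0% → Lincoln
Overall: Central 80/126 = 63.5%, Lincoln 19/48 = 39.6% → Central
(Lincoln wins every student group but Central wins overall — Lincoln's students skew toward the low-rate remedial group.)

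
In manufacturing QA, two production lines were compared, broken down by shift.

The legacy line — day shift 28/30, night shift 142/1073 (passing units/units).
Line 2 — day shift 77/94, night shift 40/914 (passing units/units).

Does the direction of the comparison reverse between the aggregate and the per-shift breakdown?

No

Day shift: the legacy line 28/30 = 93.3%, Line 2 77/94 = 81.9% → the legacy line
Night shift: the legacy line 142/1073 = 13.2%, Line 2 40/914 = 4.4% → the legacy line
Overall: the legacy line 170/1103 = 15.4%, Line 2 117/1008 = 11.6% → the legacy line
The legacy line wins overall and in every shift group — no reversal.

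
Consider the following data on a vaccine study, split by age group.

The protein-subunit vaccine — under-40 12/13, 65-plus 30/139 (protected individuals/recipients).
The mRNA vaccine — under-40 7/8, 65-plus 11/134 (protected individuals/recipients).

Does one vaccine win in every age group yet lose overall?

Under-40: the protein-subunit vaccine 12/13 = 92.3%, the mRNA vaccine 7/8 = 87.5% → the protein-subunit vaccine
65-plus: the protein-subunit vaccine 30/139 = 21.6%, the mRNA vaccine 11/134 = 8.2% → the protein-subunit vaccine
Overall: the protein-subunit vaccine 42/152 = 27.6%, the mRNA vaccine 18/142 = 12.7% → the protein-subunit vaccine
The protein-subunit vaccine wins overall and in every age group — no reversal.

No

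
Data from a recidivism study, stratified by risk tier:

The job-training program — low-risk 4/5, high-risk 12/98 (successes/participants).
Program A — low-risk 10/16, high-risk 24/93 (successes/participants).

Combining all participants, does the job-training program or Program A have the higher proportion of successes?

Program A

Low-risk: the job-training program 4/5 = 80.0%, Program A 10/16 = 62.5% → the job-training program
High-risk: the job-training program 12/98 = 12.2%, Program A 24/93 = 25.8% → Program A
Overall: the job-training program 16/103 = 15.5%, Program A 34/109 = 31.2% → Program A
(Neither sweeps every risk group, but Program A has the higher pooled rate.)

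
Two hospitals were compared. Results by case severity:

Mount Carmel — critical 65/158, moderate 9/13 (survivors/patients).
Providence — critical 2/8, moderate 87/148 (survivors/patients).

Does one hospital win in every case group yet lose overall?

Yes

Critical: Mount Carmel 65/158 = 41.1%, Providence 2/8 = 25.0% → Mount Carmel
Moderate: Mount Carmel 9/13 = 69.2%, Providence 87/148 = 58.8% → Mount Carmel
Overall: Mount Carmel 74/171 = 43.3%, Providence 89/156 = 57.1% → Providence
Mount Carmel wins each case group but Providence wins overall — the comparison reverses. Mount Carmel's patients skew toward critical, which has a lower base rate.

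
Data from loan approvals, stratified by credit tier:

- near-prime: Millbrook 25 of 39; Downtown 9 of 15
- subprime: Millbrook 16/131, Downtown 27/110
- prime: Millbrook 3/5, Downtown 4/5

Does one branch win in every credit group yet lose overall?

No

Near-prime: Millbrook 25/39 = 64.1%, Downtown 9/15 = 60.0% → Millbrook
Subprime: Millbrook 16/131 = 12.2%, Downtown 27/110 = 24.5% → Downtown
Prime: Millbrook 3/5 = 60.0%, Downtown 4/5 = 80.0% → Downtown
Overall: Millbrook 44/175 = 25.1%, Downtown 40/130 = 30.8% → Downtown
Neither sweeps: Millbrook wins 1 of 3 groups, Downtown wins 2. Downtown wins overall but not every group — no Simpson reversal.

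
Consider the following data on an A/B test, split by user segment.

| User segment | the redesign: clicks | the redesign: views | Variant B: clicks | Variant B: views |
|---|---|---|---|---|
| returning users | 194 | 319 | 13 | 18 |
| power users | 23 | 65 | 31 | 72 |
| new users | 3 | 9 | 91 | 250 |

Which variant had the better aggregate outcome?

Returning users: the redesign 194/319 = 60.8%, Variant B 13/18 = 72.2% → Variant B
Power users: the redesign 23/65 = 35.4%, Variant B 31/72 = 43.1% → Variant B
New users: the redesign 3/9 = 33.3%, Variant B 91/250 = 36.4% → Variant B
Overall: the redesign 220/393 = 56.0%, Variant B 135/340 = 39.7% → the redesign
(Variant B wins every user group but the redesign wins overall — Variant B's views skew toward the low-rate new users group.)

the redesign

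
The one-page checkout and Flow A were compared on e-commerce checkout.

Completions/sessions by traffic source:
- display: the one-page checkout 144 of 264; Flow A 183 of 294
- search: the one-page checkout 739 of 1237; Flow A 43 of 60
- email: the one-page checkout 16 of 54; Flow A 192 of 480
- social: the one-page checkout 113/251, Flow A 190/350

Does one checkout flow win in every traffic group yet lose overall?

Display: the one-page checkout 144/264 = 54.5%, Flow A 183/294 = 62.2% → Flow A
Search: the one-page checkout 739/1237 = 59.7%, Flow A 43/60 = 71.7% → Flow A
Email: the one-page checkout 16/54 = 29.6%, Flow A 192/480 = 40.0% → Flow A
Social: the one-page checkout 113/251 = 45.0%, Flow A 190/350 = 54.3% → Flow A
Overall: the one-page checkout 1012/1806 = 56.0%, Flow A 608/1184 = 51.4% → the one-page checkout
Flow A wins each traffic group but the one-page checkout wins overall — the comparison reverses. Flow A's sessions skew toward email, which has a lower base rate.

Yes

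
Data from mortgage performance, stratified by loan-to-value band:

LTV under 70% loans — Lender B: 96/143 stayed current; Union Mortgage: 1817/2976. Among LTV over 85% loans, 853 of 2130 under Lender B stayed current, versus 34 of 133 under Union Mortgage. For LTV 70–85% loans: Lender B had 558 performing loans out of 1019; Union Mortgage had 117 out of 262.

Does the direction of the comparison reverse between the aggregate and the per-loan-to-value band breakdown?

LTV under 70%: Lender B 96/143 = 67.1%, Union Mortgage 1817/2976 = 61.1% → Lender B
LTV over 85%: Lender B 853/2130 = 40.0%, Union Mortgage 34/133 = 25.6% → Lender B
LTV 70–85%: Lender B 558/1019 = 54.8%, Union Mortgage 117/262 = 44.7% → Lender B
Overall: Lender B 1507/3292 = 45.8%, Union Mortgage 1968/3371 = 58.4% → Union Mortgage
Lender B wins each loan-to-value group but Union Mortgage wins overall — the comparison reverses. Lender B's loans skew toward LTV over 85%, which has a lower base rate.

Yes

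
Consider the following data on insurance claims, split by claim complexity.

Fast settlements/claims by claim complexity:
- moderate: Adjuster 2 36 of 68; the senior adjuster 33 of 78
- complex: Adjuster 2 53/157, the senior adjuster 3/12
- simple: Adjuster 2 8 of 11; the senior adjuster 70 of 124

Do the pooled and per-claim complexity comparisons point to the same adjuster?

No

Moderate: Adjuster 2 36/68 = 52.9%, the senior adjuster 33/78 = 42.3% → Adjuster 2
Complex: Adjuster 2 53/157 = 33.8%, the senior adjuster 3/12 = 25.0% → Adjuster 2
Simple: Adjuster 2 8/11 = 72.7%, the senior adjuster 70/124 = 56.5% → Adjuster 2
Overall: Adjuster 2 97/236 = 41.1%, the senior adjuster 106/214 = 49.5% → the senior adjuster
Adjuster 2 wins each claim group but the senior adjuster wins overall — the comparison reverses. Adjuster 2's claims skew toward complex, which has a lower base rate.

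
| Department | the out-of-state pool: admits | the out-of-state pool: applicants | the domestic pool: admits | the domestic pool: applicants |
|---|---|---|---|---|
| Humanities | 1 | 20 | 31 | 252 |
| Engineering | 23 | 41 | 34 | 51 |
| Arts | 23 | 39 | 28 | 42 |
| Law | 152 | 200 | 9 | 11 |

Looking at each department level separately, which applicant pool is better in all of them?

Humanities: the out-of-state pool 1/20 = 5.0%, the domestic pool 31/252 = 12.3% → the domestic pool
Engineering: the out-of-state pool 23/41 = 56.1%, the domestic pool 34/51 = 66.7% → the domestic pool
Arts: the out-of-state pool 23/39 = 59.0%, the domestic pool 28/42 = 66.7% → the domestic pool
Law: the out-of-state pool 152/200 = 76.0%, the domestic pool 9/11 = 81.8% → the domestic pool
The domestic pool has the higher rate in all 4 groups.

the domestic pool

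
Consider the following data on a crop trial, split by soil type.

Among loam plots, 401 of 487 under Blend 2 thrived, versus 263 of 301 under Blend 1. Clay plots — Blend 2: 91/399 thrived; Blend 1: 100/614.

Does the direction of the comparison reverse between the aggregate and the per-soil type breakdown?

Loam: Blend 2 401/487 = 82.3%, Blend 1 263/301 = 87.4% → Blend 1
Clay: Blend 2 91/399 = 22.8%, Blend 1 100/614 = 16.3% → Blend 2
Overall: Blend 2 492/886 = 55.5%, Blend 1 363/915 = 39.7% → Blend 2
Neither sweeps: Blend 2 wins 1 of 2 groups, Blend 1 wins 1. Blend 2 wins overall but not every group — no Simpson reversal.

No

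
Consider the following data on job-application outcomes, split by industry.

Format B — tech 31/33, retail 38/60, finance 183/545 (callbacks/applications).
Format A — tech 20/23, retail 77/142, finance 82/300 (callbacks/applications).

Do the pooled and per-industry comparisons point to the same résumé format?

Tech: Format B 31/33 = 93.9%, Format A 20/23 = 87.0% → Format B
Retail: Format B 38/60 = 63.3%, Format A 77/142 = 54.2% → Format B
Finance: Format B 183/545 = 33.6%, Format A 82/300 = 27.3% → Format B
Overall: Format B 252/638 = 39.5%, Format A 179/465 = 38.5% → Format B
Format B wins overall and in every industry group — no reversal.

Yes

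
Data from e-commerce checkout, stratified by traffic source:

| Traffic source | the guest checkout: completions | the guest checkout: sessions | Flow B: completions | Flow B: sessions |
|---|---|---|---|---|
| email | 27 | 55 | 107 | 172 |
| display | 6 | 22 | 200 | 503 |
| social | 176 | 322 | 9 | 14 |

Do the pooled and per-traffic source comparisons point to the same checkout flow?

Email: the guest checkout 27/55 = 49.1%, Flow B 107/172 = 62.2% → Flow B
Display: the guest checkout 6/22 = 27.3%, Flow B 200/503 = 39.8% → Flow B
Social: the guest checkout 176/322 = 54.7%, Flow B 9/14 = 64.3% → Flow B
Overall: the guest checkout 209/399 = 52.4%, Flow B 316/689 = 45.9% → the guest checkout
Flow B wins each traffic group but the guest checkout wins overall — the comparison reverses. Flow B's sessions skew toward display, which has a lower base rate.

No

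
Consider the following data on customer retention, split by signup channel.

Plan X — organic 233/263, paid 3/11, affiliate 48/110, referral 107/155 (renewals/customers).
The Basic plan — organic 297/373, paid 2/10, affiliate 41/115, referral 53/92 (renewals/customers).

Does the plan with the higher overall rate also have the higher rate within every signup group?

Organic: Plan X 233/263 = 88.6%, the Basic plan 297/373 = 79.6% → Plan X
Paid: Plan X 3/11 = 27.3%, the Basic plan 2/10 = 20.0% → Plan X
Affiliate: Plan X 48/110 = 43.6%, the Basic plan 41/115 = 35.7% → Plan X
Referral: Plan X 107/155 = 69.0%, the Basic plan 53/92 = 57.6% → Plan X
Overall: Plan X 391/539 = 72.5%, the Basic plan 393/590 = 66.6% → Plan X
Plan X wins overall and in every signup group — no reversal.

Yes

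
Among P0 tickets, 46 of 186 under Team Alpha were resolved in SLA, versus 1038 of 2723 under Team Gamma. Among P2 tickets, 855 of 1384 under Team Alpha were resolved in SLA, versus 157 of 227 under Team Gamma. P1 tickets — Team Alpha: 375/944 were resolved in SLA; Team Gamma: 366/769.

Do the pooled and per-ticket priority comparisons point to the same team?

P0: Team Alpha 46/186 = 24.7%, Team Gamma 1038/2723 = 38.1% → Team Gamma
P2: Team Alpha 855/1384 = 61.8%, Team Gamma 157/227 = 69.2% → Team Gamma
P1: Team Alpha 375/944 = 39.7%, Team Gamma 366/769 = 47.6% → Team Gamma
Overall: Team Alpha 1276/2514 = 50.8%, Team Gamma 1561/3719 = 42.0% → Team Alpha
Team Gamma wins each ticket group but Team Alpha wins overall — the comparison reverses. Team Gamma's tickets skew toward P0, which has a lower base rate.

No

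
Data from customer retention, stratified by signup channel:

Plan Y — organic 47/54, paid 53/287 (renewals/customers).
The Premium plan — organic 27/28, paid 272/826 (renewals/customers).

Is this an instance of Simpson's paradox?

Organic: Plan Y 47/54 = 87.0%, the Premium plan 27/28 = 96.4% → the Premium plan
Paid: Plan Y 53/287 = 18.5%, the Premium plan 272/826 = 32.9% → the Premium plan
Overall: Plan Y 100/341 = 29.3%, the Premium plan 299/854 = 35.0% → the Premium plan
The Premium plan wins overall and in every signup group — no reversal.

No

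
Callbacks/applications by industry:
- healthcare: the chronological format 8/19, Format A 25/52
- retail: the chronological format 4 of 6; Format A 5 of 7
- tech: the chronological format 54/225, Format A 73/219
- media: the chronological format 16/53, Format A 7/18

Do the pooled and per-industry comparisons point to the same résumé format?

Healthcare: the chronological format 8/19 = 42.1%, Format A 25/52 = 48.1% → Format A
Retail: the chronological format 4/6 = 66.7%, Format A 5/7 = 71.4% → Format A
Tech: the chronological format 54/225 = 24.0%, Format A 73/219 = 33.3% → Format A
Media: the chronological format 16/53 = 30.2%, Format A 7/18 = 38.9% → Format A
Overall: the chronological format 82/303 = 27.1%, Format A 110/296 = 37.2% → Format A
Format A wins overall and in every industry group — no reversal.

Yes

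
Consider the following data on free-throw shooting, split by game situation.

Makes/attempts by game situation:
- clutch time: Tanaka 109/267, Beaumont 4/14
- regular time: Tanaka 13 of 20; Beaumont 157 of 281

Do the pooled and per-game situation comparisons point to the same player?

Clutch time: Tanaka 109/267 = 40.8%, Beaumont 4/14 = 28.6% → Tanaka
Regular time: Tanaka 13/20 = 65.0%, Beaumont 157/281 = 55.9% → Tanaka
Overall: Tanaka 122/287 = 42.5%, Beaumont 161/295 = 54.6% → Beaumont
Tanaka wins each game group but Beaumont wins overall — the comparison reverses. Tanaka's attempts skew toward clutch time, which has a lower base rate.

No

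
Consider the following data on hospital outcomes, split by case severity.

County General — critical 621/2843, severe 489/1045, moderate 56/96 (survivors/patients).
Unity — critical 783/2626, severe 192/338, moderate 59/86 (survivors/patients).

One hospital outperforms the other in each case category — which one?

Critical: County General 621/2843 = 21.8%, Unity 783/2626 = 29.8% → Unity
Severe: County General 489/1045 = 46.8%, Unity 192/338 = 56.8% → Unity
Moderate: County General 56/96 = 58.3%, Unity 59/86 = 68.6% → Unity
Unity has the higher rate in all 3 groups.

Unity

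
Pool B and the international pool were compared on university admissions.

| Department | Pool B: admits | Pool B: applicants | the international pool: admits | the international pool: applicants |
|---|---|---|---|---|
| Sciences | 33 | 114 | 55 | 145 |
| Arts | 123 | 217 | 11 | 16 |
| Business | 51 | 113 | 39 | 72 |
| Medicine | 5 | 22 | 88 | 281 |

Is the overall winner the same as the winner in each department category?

No

Sciences: Pool B 33/114 = 28.9%, the international pool 55/145 = 37.9% → the international pool
Arts: Pool B 123/217 = 56.7%, the international pool 11/16 = 68.8% → the international pool
Business: Pool B 51/113 = 45.1%, the international pool 39/72 = 54.2% → the international pool
Medicine: Pool B 5/22 = 22.7%, the international pool 88/281 = 31.3% → the international pool
Overall: Pool B 212/466 = 45.5%, the international pool 193/514 = 37.5% → Pool B
The international pool wins each department group but Pool B wins overall — the comparison reverses. The international pool's applicants skew toward Medicine, which has a lower base rate.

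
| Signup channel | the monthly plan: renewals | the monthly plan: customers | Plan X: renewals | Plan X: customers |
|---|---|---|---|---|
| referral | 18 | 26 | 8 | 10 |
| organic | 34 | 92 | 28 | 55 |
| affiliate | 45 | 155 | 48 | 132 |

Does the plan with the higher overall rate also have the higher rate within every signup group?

Referral: the monthly plan 18/26 = 69.2%, Plan X 8/10 = 80.0% → Plan X
Organic: the monthly plan 34/92 = 37.0%, Plan X 28/55 = 50.9% → Plan X
Affiliate: the monthly plan 45/155 = 29.0%, Plan X 48/132 = 36.4% → Plan X
Overall: the monthly plan 97/273 = 35.5%, Plan X 84/197 = 42.6% → Plan X
Plan X wins overall and in every signup group — no reversal.

Yes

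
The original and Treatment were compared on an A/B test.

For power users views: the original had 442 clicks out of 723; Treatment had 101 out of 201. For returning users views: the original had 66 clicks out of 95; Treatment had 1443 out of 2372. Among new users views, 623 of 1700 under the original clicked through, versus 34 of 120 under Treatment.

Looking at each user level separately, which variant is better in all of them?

the original

Power users: the original 442/723 = 61.1%, Treatment 101/201 = 50.2% → the original
Returning users: the original 66/95 = 69.5%, Treatment 1443/2372 = 60.8% → the original
New users: the original 623/1700 = 36.6%, Treatment 34/120 = 28.3% → the original
The original has the higher rate in all 3 groups.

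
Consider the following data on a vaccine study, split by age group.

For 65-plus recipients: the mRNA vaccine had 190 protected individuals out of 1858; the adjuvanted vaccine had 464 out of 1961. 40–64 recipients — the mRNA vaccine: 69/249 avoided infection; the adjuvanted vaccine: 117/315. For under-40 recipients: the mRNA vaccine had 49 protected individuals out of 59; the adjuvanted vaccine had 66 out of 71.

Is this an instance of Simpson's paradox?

No

65-plus: the mRNA vaccine 190/1858 = 10.2%, the adjuvanted vaccine 464/1961 = 23.7% → the adjuvanted vaccine
40–64: the mRNA vaccine 69/249 = 27.7%, the adjuvanted vaccine 117/315 = 37.1% → the adjuvanted vaccine
Under-40: the mRNA vaccine 49/59 = 83.1%, the adjuvanted vaccine 66/71 = 93.0% → the adjuvanted vaccine
Overall: the mRNA vaccine 308/2166 = 14.2%, the adjuvanted vaccine 647/2347 = 27.6% → the adjuvanted vaccine
The adjuvanted vaccine wins overall and in every age group — no reversal.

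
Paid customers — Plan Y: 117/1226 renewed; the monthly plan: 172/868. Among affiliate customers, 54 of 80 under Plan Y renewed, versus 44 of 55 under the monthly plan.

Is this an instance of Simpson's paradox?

No

Paid: Plan Y 117/1226 = 9.5%, the monthly plan 172/868 = 19.8% → the monthly plan
Affiliate: Plan Y 54/80 = 67.5%, the monthly plan 44/55 = 80.0% → the monthly plan
Overall: Plan Y 171/1306 = 13.1%, the monthly plan 216/923 = 23.4% → the monthly plan
The monthly plan wins overall and in every signup group — no reversal.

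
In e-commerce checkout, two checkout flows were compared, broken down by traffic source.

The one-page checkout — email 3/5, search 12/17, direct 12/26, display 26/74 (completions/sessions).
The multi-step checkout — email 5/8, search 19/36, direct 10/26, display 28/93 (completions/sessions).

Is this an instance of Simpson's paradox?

Email: the one-page checkout 3/5 = 60.0%, the multi-step checkout 5/8 = 62.5% → the multi-step checkout
Search: the one-page checkout 12/17 = 70.6%, the multi-step checkout 19/36 = 52.8% → the one-page checkout
Direct: the one-page checkout 12/26 = 46.2%, the multi-step checkout 10/26 = 38.5% → the one-page checkout
Display: the one-page checkout 26/74 = 35.1%, the multi-step checkout 28/93 = 30.1% → the one-page checkout
Overall: the one-page checkout 53/122 = 43.4%, the multi-step checkout 62/163 = 38.0% → the one-page checkout
Neither sweeps: the one-page checkout wins 3 of 4 groups, the multi-step checkout wins 1. The one-page checkout wins overall but not every group — no Simpson reversal.

No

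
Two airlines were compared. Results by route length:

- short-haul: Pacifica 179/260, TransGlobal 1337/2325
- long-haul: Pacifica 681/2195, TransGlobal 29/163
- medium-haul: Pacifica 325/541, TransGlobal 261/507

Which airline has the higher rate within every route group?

Short-haul: Pacifica 179/260 = 68.8%, TransGlobal 1337/2325 = 57.5% → Pacifica
Long-haul: Pacifica 681/2195 = 31.0%, TransGlobal 29/163 = 17.8% → Pacifica
Medium-haul: Pacifica 325/541 = 60.1%, TransGlobal 261/507 = 51.5% → Pacifica
Pacifica has the higher rate in all 3 groups.

Pacifica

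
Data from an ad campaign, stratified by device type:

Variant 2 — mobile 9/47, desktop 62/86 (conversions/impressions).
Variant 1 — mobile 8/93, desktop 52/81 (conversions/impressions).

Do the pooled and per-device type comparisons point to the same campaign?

Mobile: Variant 2 9/47 = 19.1%, Variant 1 8/93 = 8.6% → Variant 2
Desktop: Variant 2 62/86 = 72.1%, Variant 1 52/81 = 64.2% → Variant 2
Overall: Variant 2 71/133 = 53.4%, Variant 1 60/174 = 34.5% → Variant 2
Variant 2 wins overall and in every device group — no reversal.

Yes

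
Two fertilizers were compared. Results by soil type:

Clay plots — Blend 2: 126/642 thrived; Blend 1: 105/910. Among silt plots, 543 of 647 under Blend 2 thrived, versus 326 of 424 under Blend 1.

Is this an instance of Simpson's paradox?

Clay: Blend 2 126/642 = 19.6%, Blend 1 105/910 = 11.5% → Blend 2
Silt: Blend 2 543/647 = 83.9%, Blend 1 326/424 = 76.9% → Blend 2
Overall: Blend 2 669/1289 = 51.9%, Blend 1 431/1334 = 32.3% → Blend 2
Blend 2 wins overall and in every soil group — no reversal.

No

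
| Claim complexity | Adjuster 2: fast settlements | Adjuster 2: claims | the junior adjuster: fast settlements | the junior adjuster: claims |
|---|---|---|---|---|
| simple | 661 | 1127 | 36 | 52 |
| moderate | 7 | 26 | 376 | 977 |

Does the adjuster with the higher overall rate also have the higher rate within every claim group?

Simple: Adjuster 2 661/1127 = 58.7%, the junior adjuster 36/52 = 69.2% → the junior adjuster
Moderate: Adjuster 2 7/26 = 26.9%, the junior adjuster 376/977 = 38.5% → the junior adjuster
Overall: Adjuster 2 668/1153 = 57.9%, the junior adjuster 412/1029 = 40.0% → Adjuster 2
The junior adjuster wins each claim group but Adjuster 2 wins overall — the comparison reverses. The junior adjuster's claims skew toward moderate, which has a lower base rate.

No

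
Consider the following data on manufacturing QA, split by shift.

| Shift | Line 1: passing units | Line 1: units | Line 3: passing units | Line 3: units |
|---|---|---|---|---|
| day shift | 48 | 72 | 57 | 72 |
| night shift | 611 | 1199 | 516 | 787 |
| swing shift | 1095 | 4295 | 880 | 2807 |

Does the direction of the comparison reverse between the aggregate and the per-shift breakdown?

Day shift: Line 1 48/72 = 66.7%, Line 3 57/72 = 79.2% → Line 3
Night shift: Line 1 611/1199 = 51.0%, Line 3 516/787 = 65.6% → Line 3
Swing shift: Line 1 1095/4295 = 25.5%, Line 3 880/2807 = 31.4% → Line 3
Overall: Line 1 1754/5566 = 31.5%, Line 3 1453/3666 = 39.6% → Line 3
Line 3 wins overall and in every shift group — no reversal.

No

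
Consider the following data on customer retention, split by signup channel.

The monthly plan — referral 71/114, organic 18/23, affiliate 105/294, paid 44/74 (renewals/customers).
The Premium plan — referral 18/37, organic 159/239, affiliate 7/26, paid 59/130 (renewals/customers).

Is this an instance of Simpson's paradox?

Referral: the monthly plan 71/114 = 62.3%, the Premium plan 18/37 = 48.6% → the monthly plan
Organic: the monthly plan 18/23 = 78.3%, the Premium plan 159/239 = 66.5% → the monthly plan
Affiliate: the monthly plan 105/294 = 35.7%, the Premium plan 7/26 = 26.9% → the monthly plan
Paid: the monthly plan 44/74 = 59.5%, the Premium plan 59/130 = 45.4% → the monthly plan
Overall: the monthly plan 238/505 = 47.1%, the Premium plan 243/432 = 56.2% → the Premium plan
The monthly plan wins each signup group but the Premium plan wins overall — the comparison reverses. The monthly plan's customers skew toward affiliate, which has a lower base rate.

Yes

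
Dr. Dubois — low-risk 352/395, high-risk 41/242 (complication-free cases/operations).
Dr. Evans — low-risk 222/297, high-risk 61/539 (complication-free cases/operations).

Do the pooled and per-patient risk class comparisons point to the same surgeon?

Low-risk: Dr. Dubois 352/395 = 89.1%, Dr. Evans 222/297 = 74.7% → Dr. Dubois
High-risk: Dr. Dubois 41/242 = 16.9%, Dr. Evans 61/539 = 11.3% → Dr. Dubois
Overall: Dr. Dubois 393/637 = 61.7%, Dr. Evans 283/836 = 33.9% → Dr. Dubois
Dr. Dubois wins overall and in every patient risk group — no reversal.

Yes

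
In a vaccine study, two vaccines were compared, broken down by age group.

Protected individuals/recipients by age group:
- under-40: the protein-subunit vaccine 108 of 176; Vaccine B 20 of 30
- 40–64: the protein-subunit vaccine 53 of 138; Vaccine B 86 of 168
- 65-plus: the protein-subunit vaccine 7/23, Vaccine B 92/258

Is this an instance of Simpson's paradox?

Yes

Under-40: the protein-subunit vaccine 108/176 = 61.4%, Vaccine B 20/30 = 66.7% → Vaccine B
40–64: the protein-subunit vaccine 53/138 = 38.4%, Vaccine B 86/168 = 51.2% → Vaccine B
65-plus: the protein-subunit vaccine 7/23 = 30.4%, Vaccine B 92/258 = 35.7% → Vaccine B
Overall: the protein-subunit vaccine 168/337 = 49.9%, Vaccine B 198/456 = 43.4% → the protein-subunit vaccine
Vaccine B wins each age group but the protein-subunit vaccine wins overall — the comparison reverses. Vaccine B's recipients skew toward 65-plus, which has a lower base rate.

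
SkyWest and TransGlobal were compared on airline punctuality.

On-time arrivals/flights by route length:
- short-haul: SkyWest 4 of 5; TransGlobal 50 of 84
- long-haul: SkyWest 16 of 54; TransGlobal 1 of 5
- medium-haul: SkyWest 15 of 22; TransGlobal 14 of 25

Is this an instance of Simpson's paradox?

Short-haul: SkyWest 4/5 = 80.0%, TransGlobal 50/84 = 59.5% → SkyWest
Long-haul: SkyWest 16/54 = 29.6%, TransGlobal 1/5 = 20.0% → SkyWest
Medium-haul: SkyWest 15/22 = 68.2%, TransGlobal 14/25 = 56.0% → SkyWest
Overall: SkyWest 35/81 = 43.2%, TransGlobal 65/114 = 57.0% → TransGlobal
SkyWest wins each route group but TransGlobal wins overall — the comparison reverses. SkyWest's flights skew toward long-haul, which has a lower base rate.

Yes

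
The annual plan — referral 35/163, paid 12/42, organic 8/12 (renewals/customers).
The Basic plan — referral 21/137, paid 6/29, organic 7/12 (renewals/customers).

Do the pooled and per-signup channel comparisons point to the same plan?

Referral: the annual plan 35/163 = 21.5%, the Basic plan 21/137 = 15.3% → the annual plan
Paid: the annual plan 12/42 = 28.6%, the Basic plan 6/29 = 20.7% → the annual plan
Organic: the annual plan 8/12 = 66.7%, the Basic plan 7/12 = 58.3% → the annual plan
Overall: the annual plan 55/217 = 25.3%, the Basic plan 34/178 = 19.1% → the annual plan
The annual plan wins overall and in every signup group — no reversal.

Yes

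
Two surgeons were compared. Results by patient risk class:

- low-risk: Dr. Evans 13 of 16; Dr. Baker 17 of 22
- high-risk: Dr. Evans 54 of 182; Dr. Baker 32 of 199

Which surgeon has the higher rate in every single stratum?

Low-risk: Dr. Evans 13/16 = 81.2%, Dr. Baker 17/22 = 77.3% → Dr. Evans
High-risk: Dr. Evans 54/182 = 29.7%, Dr. Baker 32/199 = 16.1% → Dr. Evans
Dr. Evans has the higher rate in both groups.

Dr. Evans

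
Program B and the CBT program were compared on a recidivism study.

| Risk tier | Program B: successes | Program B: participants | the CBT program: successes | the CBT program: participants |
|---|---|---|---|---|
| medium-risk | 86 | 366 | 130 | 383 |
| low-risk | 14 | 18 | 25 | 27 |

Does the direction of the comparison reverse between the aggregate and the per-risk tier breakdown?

No

Medium-risk: Program B 86/366 = 23.5%, the CBT program 130/383 = 33.9% → the CBT program
Low-risk: Program B 14/18 = 77.8%, the CBT program 25/27 = 92.6% → the CBT program
Overall: Program B 100/384 = 26.0%, the CBT program 155/410 = 37.8% → the CBT program
The CBT program wins overall and in every risk group — no reversal.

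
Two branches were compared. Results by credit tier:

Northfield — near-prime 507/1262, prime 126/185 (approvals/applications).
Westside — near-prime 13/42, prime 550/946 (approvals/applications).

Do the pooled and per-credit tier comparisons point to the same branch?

No

Near-prime: Northfield 507/1262 = 40.2%, Westside 13/42 = 31.0% → Northfield
Prime: Northfield 126/185 = 68.1%, Westside 550/946 = 58.1% → Northfield
Overall: Northfield 633/1447 = 43.7%, Westside 563/988 = 57.0% → Westside
Northfield wins each credit group but Westside wins overall — the comparison reverses. Northfield's applications skew toward near-prime, which has a lower base rate.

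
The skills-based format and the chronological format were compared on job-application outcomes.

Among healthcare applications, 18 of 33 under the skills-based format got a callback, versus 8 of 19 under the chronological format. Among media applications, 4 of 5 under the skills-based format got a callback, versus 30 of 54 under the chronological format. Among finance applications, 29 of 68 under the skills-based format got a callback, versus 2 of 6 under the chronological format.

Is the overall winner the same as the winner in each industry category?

No

Healthcare: the skills-based format 18/33 = 54.5%, the chronological format 8/19 = 42.1% → the skills-based format
Media: the skills-based format 4/5 = 80.0%, the chronological format 30/54 = 55.6% → the skills-based format
Finance: the skills-based format 29/68 = 42.6%, the chronological format 2/6 = 33.3% → the skills-based format
Overall: the skills-based format 51/106 = 48.1%, the chronological format 40/79 = 50.6% → the chronological format
The skills-based format wins each industry group but the chronological format wins overall — the comparison reverses. The skills-based format's applications skew toward finance, which has a lower base rate.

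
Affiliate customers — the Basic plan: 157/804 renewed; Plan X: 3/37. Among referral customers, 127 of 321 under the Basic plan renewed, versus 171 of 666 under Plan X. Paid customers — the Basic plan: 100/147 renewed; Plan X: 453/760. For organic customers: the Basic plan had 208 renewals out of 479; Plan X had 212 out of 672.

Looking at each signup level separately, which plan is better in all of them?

the Basic plan

Affiliate: the Basic plan 157/804 = 19.5%, Plan X 3/37 = 8.1% → the Basic plan
Referral: the Basic plan 127/321 = 39.6%, Plan X 171/666 = 25.7% → the Basic plan
Paid: the Basic plan 100/147 = 68.0%, Plan X 453/760 = 59.6% → the Basic plan
Organic: the Basic plan 208/479 = 43.4%, Plan X 212/672 = 31.5% → the Basic plan
The Basic plan has the higher rate in all 4 groups.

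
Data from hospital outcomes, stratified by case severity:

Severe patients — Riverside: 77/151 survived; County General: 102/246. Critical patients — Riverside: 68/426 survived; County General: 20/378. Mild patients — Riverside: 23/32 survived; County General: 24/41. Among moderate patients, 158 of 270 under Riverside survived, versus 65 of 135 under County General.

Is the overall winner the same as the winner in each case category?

Severe: Riverside 77/151 = 51.0%, County General 102/246 = 41.5% → Riverside
Critical: Riverside 68/426 = 16.0%, County General 20/378 = 5.3% → Riverside
Mild: Riverside 23/32 = 71.9%, County General 24/41 = 58.5% → Riverside
Moderate: Riverside 158/270 = 58.5%, County General 65/135 = 48.1% → Riverside
Overall: Riverside 326/879 = 37.1%, County General 211/800 = 26.4% → Riverside
Riverside wins overall and in every case group — no reversal.

Yes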